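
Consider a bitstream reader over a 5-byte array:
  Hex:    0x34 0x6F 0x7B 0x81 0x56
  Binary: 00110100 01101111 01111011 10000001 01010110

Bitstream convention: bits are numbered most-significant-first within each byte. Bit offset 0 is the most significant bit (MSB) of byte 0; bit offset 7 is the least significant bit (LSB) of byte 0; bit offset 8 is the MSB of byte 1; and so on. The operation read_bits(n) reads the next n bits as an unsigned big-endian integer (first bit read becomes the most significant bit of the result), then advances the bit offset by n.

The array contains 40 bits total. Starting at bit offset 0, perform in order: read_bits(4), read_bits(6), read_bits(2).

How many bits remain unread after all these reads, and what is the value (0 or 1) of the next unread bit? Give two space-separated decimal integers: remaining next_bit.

Read 1: bits[0:4] width=4 -> value=3 (bin 0011); offset now 4 = byte 0 bit 4; 36 bits remain
Read 2: bits[4:10] width=6 -> value=17 (bin 010001); offset now 10 = byte 1 bit 2; 30 bits remain
Read 3: bits[10:12] width=2 -> value=2 (bin 10); offset now 12 = byte 1 bit 4; 28 bits remain

Answer: 28 1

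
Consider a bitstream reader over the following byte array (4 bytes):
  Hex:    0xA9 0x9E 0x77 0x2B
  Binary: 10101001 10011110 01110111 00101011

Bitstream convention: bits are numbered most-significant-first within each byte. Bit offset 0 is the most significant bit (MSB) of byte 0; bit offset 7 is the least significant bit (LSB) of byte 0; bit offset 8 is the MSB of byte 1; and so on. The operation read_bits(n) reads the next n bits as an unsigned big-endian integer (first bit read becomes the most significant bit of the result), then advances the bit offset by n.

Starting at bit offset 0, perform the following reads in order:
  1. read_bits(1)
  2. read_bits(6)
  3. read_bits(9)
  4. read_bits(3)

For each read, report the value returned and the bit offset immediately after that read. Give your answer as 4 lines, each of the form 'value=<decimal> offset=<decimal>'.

Answer: value=1 offset=1
value=20 offset=7
value=414 offset=16
value=3 offset=19

Derivation:
Read 1: bits[0:1] width=1 -> value=1 (bin 1); offset now 1 = byte 0 bit 1; 31 bits remain
Read 2: bits[1:7] width=6 -> value=20 (bin 010100); offset now 7 = byte 0 bit 7; 25 bits remain
Read 3: bits[7:16] width=9 -> value=414 (bin 110011110); offset now 16 = byte 2 bit 0; 16 bits remain
Read 4: bits[16:19] width=3 -> value=3 (bin 011); offset now 19 = byte 2 bit 3; 13 bits remain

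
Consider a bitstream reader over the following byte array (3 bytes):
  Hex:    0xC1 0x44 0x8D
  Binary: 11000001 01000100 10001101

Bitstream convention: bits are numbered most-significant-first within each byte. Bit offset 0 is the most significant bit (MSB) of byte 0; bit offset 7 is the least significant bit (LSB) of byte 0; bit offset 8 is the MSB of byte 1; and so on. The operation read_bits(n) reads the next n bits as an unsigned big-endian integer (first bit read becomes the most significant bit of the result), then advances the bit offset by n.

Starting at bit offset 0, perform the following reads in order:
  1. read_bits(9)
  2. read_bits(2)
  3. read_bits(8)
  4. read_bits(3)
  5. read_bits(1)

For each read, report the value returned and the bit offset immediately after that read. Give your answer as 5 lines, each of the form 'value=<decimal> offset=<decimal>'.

Answer: value=386 offset=9
value=2 offset=11
value=36 offset=19
value=3 offset=22
value=0 offset=23

Derivation:
Read 1: bits[0:9] width=9 -> value=386 (bin 110000010); offset now 9 = byte 1 bit 1; 15 bits remain
Read 2: bits[9:11] width=2 -> value=2 (bin 10); offset now 11 = byte 1 bit 3; 13 bits remain
Read 3: bits[11:19] width=8 -> value=36 (bin 00100100); offset now 19 = byte 2 bit 3; 5 bits remain
Read 4: bits[19:22] width=3 -> value=3 (bin 011); offset now 22 = byte 2 bit 6; 2 bits remain
Read 5: bits[22:23] width=1 -> value=0 (bin 0); offset now 23 = byte 2 bit 7; 1 bits remain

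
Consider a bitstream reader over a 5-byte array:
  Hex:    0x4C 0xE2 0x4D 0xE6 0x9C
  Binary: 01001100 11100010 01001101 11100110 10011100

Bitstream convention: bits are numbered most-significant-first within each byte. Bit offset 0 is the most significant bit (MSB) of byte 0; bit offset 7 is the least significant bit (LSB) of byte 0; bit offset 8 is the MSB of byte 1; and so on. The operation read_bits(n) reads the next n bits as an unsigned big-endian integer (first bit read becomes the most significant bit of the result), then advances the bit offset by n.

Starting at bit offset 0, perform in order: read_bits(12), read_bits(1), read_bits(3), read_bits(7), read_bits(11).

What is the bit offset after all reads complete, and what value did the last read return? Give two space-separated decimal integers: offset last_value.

Read 1: bits[0:12] width=12 -> value=1230 (bin 010011001110); offset now 12 = byte 1 bit 4; 28 bits remain
Read 2: bits[12:13] width=1 -> value=0 (bin 0); offset now 13 = byte 1 bit 5; 27 bits remain
Read 3: bits[13:16] width=3 -> value=2 (bin 010); offset now 16 = byte 2 bit 0; 24 bits remain
Read 4: bits[16:23] width=7 -> value=38 (bin 0100110); offset now 23 = byte 2 bit 7; 17 bits remain
Read 5: bits[23:34] width=11 -> value=1946 (bin 11110011010); offset now 34 = byte 4 bit 2; 6 bits remain

Answer: 34 1946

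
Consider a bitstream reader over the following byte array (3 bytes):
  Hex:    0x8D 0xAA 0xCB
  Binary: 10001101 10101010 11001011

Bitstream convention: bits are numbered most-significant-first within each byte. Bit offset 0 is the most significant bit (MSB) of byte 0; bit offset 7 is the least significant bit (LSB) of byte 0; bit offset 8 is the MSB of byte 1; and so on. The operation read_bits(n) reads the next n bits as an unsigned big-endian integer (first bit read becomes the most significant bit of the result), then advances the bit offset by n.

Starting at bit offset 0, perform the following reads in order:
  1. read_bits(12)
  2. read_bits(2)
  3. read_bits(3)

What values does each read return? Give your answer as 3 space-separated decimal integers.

Read 1: bits[0:12] width=12 -> value=2266 (bin 100011011010); offset now 12 = byte 1 bit 4; 12 bits remain
Read 2: bits[12:14] width=2 -> value=2 (bin 10); offset now 14 = byte 1 bit 6; 10 bits remain
Read 3: bits[14:17] width=3 -> value=5 (bin 101); offset now 17 = byte 2 bit 1; 7 bits remain

Answer: 2266 2 5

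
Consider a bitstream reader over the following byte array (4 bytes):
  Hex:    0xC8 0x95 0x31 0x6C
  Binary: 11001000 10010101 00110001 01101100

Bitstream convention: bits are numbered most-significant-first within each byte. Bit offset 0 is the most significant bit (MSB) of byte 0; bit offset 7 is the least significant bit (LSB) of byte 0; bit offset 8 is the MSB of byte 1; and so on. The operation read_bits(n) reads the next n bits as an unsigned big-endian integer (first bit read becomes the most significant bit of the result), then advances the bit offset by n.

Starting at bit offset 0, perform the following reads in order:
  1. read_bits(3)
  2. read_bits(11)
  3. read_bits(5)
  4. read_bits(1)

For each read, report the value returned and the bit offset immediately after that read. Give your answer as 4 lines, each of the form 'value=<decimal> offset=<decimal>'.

Read 1: bits[0:3] width=3 -> value=6 (bin 110); offset now 3 = byte 0 bit 3; 29 bits remain
Read 2: bits[3:14] width=11 -> value=549 (bin 01000100101); offset now 14 = byte 1 bit 6; 18 bits remain
Read 3: bits[14:19] width=5 -> value=9 (bin 01001); offset now 19 = byte 2 bit 3; 13 bits remain
Read 4: bits[19:20] width=1 -> value=1 (bin 1); offset now 20 = byte 2 bit 4; 12 bits remain

Answer: value=6 offset=3
value=549 offset=14
value=9 offset=19
value=1 offset=20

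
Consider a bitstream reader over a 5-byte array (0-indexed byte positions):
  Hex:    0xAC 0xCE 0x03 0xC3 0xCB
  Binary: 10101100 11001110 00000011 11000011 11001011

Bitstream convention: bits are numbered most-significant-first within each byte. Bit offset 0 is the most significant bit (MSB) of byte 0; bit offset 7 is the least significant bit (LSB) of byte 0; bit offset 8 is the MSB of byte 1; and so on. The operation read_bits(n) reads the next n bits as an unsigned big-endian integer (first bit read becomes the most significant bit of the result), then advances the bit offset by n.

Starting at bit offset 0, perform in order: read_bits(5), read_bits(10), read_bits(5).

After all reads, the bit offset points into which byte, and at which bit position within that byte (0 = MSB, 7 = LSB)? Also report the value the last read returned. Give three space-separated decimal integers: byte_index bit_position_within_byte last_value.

Answer: 2 4 0

Derivation:
Read 1: bits[0:5] width=5 -> value=21 (bin 10101); offset now 5 = byte 0 bit 5; 35 bits remain
Read 2: bits[5:15] width=10 -> value=615 (bin 1001100111); offset now 15 = byte 1 bit 7; 25 bits remain
Read 3: bits[15:20] width=5 -> value=0 (bin 00000); offset now 20 = byte 2 bit 4; 20 bits remain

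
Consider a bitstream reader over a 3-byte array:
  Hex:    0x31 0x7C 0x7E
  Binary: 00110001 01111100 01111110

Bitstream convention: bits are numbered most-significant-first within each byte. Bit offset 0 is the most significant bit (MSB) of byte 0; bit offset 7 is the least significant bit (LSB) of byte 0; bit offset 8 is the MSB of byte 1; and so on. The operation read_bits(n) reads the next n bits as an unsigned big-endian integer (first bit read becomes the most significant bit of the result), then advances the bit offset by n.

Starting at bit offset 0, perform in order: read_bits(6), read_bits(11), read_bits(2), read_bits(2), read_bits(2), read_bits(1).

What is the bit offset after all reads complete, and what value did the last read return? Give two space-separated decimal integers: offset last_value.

Read 1: bits[0:6] width=6 -> value=12 (bin 001100); offset now 6 = byte 0 bit 6; 18 bits remain
Read 2: bits[6:17] width=11 -> value=760 (bin 01011111000); offset now 17 = byte 2 bit 1; 7 bits remain
Read 3: bits[17:19] width=2 -> value=3 (bin 11); offset now 19 = byte 2 bit 3; 5 bits remain
Read 4: bits[19:21] width=2 -> value=3 (bin 11); offset now 21 = byte 2 bit 5; 3 bits remain
Read 5: bits[21:23] width=2 -> value=3 (bin 11); offset now 23 = byte 2 bit 7; 1 bits remain
Read 6: bits[23:24] width=1 -> value=0 (bin 0); offset now 24 = byte 3 bit 0; 0 bits remain

Answer: 24 0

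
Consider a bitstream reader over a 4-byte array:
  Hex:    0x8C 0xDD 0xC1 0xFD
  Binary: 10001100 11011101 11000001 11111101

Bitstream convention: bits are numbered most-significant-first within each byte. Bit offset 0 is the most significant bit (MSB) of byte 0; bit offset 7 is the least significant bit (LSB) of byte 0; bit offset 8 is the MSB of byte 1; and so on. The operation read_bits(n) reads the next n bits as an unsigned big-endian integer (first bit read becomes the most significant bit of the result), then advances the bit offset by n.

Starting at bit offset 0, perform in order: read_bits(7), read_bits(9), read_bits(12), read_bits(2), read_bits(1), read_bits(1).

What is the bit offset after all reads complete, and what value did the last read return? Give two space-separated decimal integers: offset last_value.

Answer: 32 1

Derivation:
Read 1: bits[0:7] width=7 -> value=70 (bin 1000110); offset now 7 = byte 0 bit 7; 25 bits remain
Read 2: bits[7:16] width=9 -> value=221 (bin 011011101); offset now 16 = byte 2 bit 0; 16 bits remain
Read 3: bits[16:28] width=12 -> value=3103 (bin 110000011111); offset now 28 = byte 3 bit 4; 4 bits remain
Read 4: bits[28:30] width=2 -> value=3 (bin 11); offset now 30 = byte 3 bit 6; 2 bits remain
Read 5: bits[30:31] width=1 -> value=0 (bin 0); offset now 31 = byte 3 bit 7; 1 bits remain
Read 6: bits[31:32] width=1 -> value=1 (bin 1); offset now 32 = byte 4 bit 0; 0 bits remain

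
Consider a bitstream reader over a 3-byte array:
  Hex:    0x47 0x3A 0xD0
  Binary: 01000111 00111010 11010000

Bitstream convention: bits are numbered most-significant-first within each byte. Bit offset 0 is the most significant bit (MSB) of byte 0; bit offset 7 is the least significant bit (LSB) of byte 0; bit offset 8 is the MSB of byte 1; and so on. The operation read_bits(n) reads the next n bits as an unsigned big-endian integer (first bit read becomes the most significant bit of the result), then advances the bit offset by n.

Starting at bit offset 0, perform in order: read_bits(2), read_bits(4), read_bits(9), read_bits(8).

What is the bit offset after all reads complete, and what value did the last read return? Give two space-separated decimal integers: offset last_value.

Read 1: bits[0:2] width=2 -> value=1 (bin 01); offset now 2 = byte 0 bit 2; 22 bits remain
Read 2: bits[2:6] width=4 -> value=1 (bin 0001); offset now 6 = byte 0 bit 6; 18 bits remain
Read 3: bits[6:15] width=9 -> value=413 (bin 110011101); offset now 15 = byte 1 bit 7; 9 bits remain
Read 4: bits[15:23] width=8 -> value=104 (bin 01101000); offset now 23 = byte 2 bit 7; 1 bits remain

Answer: 23 104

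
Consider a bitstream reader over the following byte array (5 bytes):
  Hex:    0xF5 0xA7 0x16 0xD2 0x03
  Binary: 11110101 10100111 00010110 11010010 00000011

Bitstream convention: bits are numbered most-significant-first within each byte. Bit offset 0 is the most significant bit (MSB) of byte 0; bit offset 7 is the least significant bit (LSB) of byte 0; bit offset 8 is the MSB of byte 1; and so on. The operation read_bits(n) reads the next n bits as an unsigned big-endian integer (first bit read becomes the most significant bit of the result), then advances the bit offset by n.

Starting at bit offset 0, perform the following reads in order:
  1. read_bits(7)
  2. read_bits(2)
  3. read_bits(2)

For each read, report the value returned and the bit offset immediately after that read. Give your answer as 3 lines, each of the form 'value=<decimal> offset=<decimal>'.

Answer: value=122 offset=7
value=3 offset=9
value=1 offset=11

Derivation:
Read 1: bits[0:7] width=7 -> value=122 (bin 1111010); offset now 7 = byte 0 bit 7; 33 bits remain
Read 2: bits[7:9] width=2 -> value=3 (bin 11); offset now 9 = byte 1 bit 1; 31 bits remain
Read 3: bits[9:11] width=2 -> value=1 (bin 01); offset now 11 = byte 1 bit 3; 29 bits remain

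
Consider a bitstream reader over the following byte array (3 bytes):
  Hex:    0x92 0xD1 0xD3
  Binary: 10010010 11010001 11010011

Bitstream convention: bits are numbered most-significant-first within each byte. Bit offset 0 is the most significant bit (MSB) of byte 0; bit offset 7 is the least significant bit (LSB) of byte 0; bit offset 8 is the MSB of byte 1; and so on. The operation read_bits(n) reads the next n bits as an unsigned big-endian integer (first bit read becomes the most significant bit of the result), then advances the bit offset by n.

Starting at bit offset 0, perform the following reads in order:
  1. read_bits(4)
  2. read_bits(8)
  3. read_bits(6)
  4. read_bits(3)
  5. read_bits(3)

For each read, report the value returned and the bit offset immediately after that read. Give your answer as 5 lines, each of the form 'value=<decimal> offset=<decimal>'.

Read 1: bits[0:4] width=4 -> value=9 (bin 1001); offset now 4 = byte 0 bit 4; 20 bits remain
Read 2: bits[4:12] width=8 -> value=45 (bin 00101101); offset now 12 = byte 1 bit 4; 12 bits remain
Read 3: bits[12:18] width=6 -> value=7 (bin 000111); offset now 18 = byte 2 bit 2; 6 bits remain
Read 4: bits[18:21] width=3 -> value=2 (bin 010); offset now 21 = byte 2 bit 5; 3 bits remain
Read 5: bits[21:24] width=3 -> value=3 (bin 011); offset now 24 = byte 3 bit 0; 0 bits remain

Answer: value=9 offset=4
value=45 offset=12
value=7 offset=18
value=2 offset=21
value=3 offset=24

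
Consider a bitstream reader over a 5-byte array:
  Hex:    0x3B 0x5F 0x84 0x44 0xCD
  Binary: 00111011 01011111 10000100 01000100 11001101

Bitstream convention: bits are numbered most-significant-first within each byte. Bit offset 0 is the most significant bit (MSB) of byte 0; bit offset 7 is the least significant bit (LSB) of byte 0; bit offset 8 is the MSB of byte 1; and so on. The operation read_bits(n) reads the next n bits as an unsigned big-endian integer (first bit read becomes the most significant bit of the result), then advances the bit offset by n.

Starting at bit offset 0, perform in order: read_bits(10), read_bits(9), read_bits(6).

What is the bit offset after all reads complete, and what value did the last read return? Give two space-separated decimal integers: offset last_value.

Answer: 25 8

Derivation:
Read 1: bits[0:10] width=10 -> value=237 (bin 0011101101); offset now 10 = byte 1 bit 2; 30 bits remain
Read 2: bits[10:19] width=9 -> value=252 (bin 011111100); offset now 19 = byte 2 bit 3; 21 bits remain
Read 3: bits[19:25] width=6 -> value=8 (bin 001000); offset now 25 = byte 3 bit 1; 15 bits remain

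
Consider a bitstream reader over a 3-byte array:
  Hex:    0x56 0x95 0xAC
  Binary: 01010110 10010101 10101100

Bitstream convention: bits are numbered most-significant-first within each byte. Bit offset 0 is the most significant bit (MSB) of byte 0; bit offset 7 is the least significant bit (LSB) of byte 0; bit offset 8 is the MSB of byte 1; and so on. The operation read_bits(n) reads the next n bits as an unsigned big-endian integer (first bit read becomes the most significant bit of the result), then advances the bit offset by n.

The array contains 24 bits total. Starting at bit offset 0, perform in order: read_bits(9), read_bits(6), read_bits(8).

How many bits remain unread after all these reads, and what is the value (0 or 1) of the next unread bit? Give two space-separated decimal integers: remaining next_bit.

Answer: 1 0

Derivation:
Read 1: bits[0:9] width=9 -> value=173 (bin 010101101); offset now 9 = byte 1 bit 1; 15 bits remain
Read 2: bits[9:15] width=6 -> value=10 (bin 001010); offset now 15 = byte 1 bit 7; 9 bits remain
Read 3: bits[15:23] width=8 -> value=214 (bin 11010110); offset now 23 = byte 2 bit 7; 1 bits remain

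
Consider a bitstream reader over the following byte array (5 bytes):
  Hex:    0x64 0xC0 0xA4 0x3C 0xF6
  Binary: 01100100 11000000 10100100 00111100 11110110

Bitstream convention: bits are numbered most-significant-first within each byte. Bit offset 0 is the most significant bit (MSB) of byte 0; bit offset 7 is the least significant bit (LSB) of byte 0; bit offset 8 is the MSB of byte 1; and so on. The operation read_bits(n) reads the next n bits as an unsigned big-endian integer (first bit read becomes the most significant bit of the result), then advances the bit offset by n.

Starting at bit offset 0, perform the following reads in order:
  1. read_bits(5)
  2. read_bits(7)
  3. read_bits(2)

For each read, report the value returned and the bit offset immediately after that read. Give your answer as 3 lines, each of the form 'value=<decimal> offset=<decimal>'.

Answer: value=12 offset=5
value=76 offset=12
value=0 offset=14

Derivation:
Read 1: bits[0:5] width=5 -> value=12 (bin 01100); offset now 5 = byte 0 bit 5; 35 bits remain
Read 2: bits[5:12] width=7 -> value=76 (bin 1001100); offset now 12 = byte 1 bit 4; 28 bits remain
Read 3: bits[12:14] width=2 -> value=0 (bin 00); offset now 14 = byte 1 bit 6; 26 bits remain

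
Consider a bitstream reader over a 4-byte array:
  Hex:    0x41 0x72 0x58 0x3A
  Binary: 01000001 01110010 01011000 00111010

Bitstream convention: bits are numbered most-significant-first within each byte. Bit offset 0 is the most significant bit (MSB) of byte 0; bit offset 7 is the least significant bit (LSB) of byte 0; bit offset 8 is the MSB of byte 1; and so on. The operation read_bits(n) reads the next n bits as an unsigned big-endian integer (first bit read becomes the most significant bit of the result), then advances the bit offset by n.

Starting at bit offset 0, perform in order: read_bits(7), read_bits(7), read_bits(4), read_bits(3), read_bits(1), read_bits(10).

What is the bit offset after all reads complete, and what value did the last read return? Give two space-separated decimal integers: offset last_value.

Answer: 32 58

Derivation:
Read 1: bits[0:7] width=7 -> value=32 (bin 0100000); offset now 7 = byte 0 bit 7; 25 bits remain
Read 2: bits[7:14] width=7 -> value=92 (bin 1011100); offset now 14 = byte 1 bit 6; 18 bits remain
Read 3: bits[14:18] width=4 -> value=9 (bin 1001); offset now 18 = byte 2 bit 2; 14 bits remain
Read 4: bits[18:21] width=3 -> value=3 (bin 011); offset now 21 = byte 2 bit 5; 11 bits remain
Read 5: bits[21:22] width=1 -> value=0 (bin 0); offset now 22 = byte 2 bit 6; 10 bits remain
Read 6: bits[22:32] width=10 -> value=58 (bin 0000111010); offset now 32 = byte 4 bit 0; 0 bits remain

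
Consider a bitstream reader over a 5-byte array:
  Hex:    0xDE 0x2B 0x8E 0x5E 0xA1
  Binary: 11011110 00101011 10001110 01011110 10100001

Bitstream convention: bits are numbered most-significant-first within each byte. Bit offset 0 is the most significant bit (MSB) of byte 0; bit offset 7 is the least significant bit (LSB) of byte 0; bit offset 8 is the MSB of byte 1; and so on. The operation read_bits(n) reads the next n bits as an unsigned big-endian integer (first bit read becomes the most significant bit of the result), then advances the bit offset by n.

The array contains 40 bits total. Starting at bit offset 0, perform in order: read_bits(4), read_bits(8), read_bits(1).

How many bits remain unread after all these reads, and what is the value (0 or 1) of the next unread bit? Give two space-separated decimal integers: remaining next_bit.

Answer: 27 0

Derivation:
Read 1: bits[0:4] width=4 -> value=13 (bin 1101); offset now 4 = byte 0 bit 4; 36 bits remain
Read 2: bits[4:12] width=8 -> value=226 (bin 11100010); offset now 12 = byte 1 bit 4; 28 bits remain
Read 3: bits[12:13] width=1 -> value=1 (bin 1); offset now 13 = byte 1 bit 5; 27 bits remain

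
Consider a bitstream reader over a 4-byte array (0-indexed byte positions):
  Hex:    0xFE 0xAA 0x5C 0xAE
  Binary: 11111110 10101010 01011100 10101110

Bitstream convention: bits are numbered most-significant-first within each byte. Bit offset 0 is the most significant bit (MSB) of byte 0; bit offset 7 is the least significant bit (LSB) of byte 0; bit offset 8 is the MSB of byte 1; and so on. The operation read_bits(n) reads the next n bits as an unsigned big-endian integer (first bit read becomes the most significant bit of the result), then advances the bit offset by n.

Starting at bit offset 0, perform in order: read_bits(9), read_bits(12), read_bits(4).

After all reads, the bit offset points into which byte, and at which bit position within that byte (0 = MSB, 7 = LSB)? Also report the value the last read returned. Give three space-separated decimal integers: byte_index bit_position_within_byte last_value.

Read 1: bits[0:9] width=9 -> value=509 (bin 111111101); offset now 9 = byte 1 bit 1; 23 bits remain
Read 2: bits[9:21] width=12 -> value=1355 (bin 010101001011); offset now 21 = byte 2 bit 5; 11 bits remain
Read 3: bits[21:25] width=4 -> value=9 (bin 1001); offset now 25 = byte 3 bit 1; 7 bits remain

Answer: 3 1 9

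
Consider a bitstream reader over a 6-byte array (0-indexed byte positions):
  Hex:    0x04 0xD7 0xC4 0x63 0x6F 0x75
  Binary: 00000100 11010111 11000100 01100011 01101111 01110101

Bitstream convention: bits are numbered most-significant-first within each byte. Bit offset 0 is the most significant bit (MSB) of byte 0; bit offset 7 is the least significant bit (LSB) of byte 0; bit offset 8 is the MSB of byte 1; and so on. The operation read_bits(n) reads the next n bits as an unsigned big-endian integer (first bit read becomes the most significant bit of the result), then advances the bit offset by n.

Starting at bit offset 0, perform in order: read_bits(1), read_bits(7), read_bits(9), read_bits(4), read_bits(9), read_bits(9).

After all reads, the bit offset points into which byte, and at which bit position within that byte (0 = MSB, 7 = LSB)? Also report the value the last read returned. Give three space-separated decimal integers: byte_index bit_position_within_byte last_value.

Answer: 4 7 439

Derivation:
Read 1: bits[0:1] width=1 -> value=0 (bin 0); offset now 1 = byte 0 bit 1; 47 bits remain
Read 2: bits[1:8] width=7 -> value=4 (bin 0000100); offset now 8 = byte 1 bit 0; 40 bits remain
Read 3: bits[8:17] width=9 -> value=431 (bin 110101111); offset now 17 = byte 2 bit 1; 31 bits remain
Read 4: bits[17:21] width=4 -> value=8 (bin 1000); offset now 21 = byte 2 bit 5; 27 bits remain
Read 5: bits[21:30] width=9 -> value=280 (bin 100011000); offset now 30 = byte 3 bit 6; 18 bits remain
Read 6: bits[30:39] width=9 -> value=439 (bin 110110111); offset now 39 = byte 4 bit 7; 9 bits remain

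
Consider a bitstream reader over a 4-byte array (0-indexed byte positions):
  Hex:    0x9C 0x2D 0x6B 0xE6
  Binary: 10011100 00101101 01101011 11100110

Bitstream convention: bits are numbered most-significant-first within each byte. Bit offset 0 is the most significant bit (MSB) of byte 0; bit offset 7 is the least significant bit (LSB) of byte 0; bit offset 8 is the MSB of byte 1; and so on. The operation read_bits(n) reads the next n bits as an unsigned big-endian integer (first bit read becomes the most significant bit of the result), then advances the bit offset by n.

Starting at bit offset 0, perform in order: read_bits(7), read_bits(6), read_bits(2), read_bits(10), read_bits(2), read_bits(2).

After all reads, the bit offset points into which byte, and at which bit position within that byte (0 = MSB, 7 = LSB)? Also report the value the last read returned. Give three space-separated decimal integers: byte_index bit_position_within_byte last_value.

Read 1: bits[0:7] width=7 -> value=78 (bin 1001110); offset now 7 = byte 0 bit 7; 25 bits remain
Read 2: bits[7:13] width=6 -> value=5 (bin 000101); offset now 13 = byte 1 bit 5; 19 bits remain
Read 3: bits[13:15] width=2 -> value=2 (bin 10); offset now 15 = byte 1 bit 7; 17 bits remain
Read 4: bits[15:25] width=10 -> value=727 (bin 1011010111); offset now 25 = byte 3 bit 1; 7 bits remain
Read 5: bits[25:27] width=2 -> value=3 (bin 11); offset now 27 = byte 3 bit 3; 5 bits remain
Read 6: bits[27:29] width=2 -> value=0 (bin 00); offset now 29 = byte 3 bit 5; 3 bits remain

Answer: 3 5 0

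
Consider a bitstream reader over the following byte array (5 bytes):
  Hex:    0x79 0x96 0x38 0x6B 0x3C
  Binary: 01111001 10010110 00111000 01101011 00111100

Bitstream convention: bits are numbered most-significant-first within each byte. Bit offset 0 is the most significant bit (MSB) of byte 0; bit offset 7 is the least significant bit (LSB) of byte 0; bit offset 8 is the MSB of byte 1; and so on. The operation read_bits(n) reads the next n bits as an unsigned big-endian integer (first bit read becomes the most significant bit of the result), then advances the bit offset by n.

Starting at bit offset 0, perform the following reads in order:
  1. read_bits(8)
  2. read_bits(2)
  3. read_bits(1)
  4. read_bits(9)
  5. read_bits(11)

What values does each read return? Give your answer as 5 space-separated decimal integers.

Read 1: bits[0:8] width=8 -> value=121 (bin 01111001); offset now 8 = byte 1 bit 0; 32 bits remain
Read 2: bits[8:10] width=2 -> value=2 (bin 10); offset now 10 = byte 1 bit 2; 30 bits remain
Read 3: bits[10:11] width=1 -> value=0 (bin 0); offset now 11 = byte 1 bit 3; 29 bits remain
Read 4: bits[11:20] width=9 -> value=355 (bin 101100011); offset now 20 = byte 2 bit 4; 20 bits remain
Read 5: bits[20:31] width=11 -> value=1077 (bin 10000110101); offset now 31 = byte 3 bit 7; 9 bits remain

Answer: 121 2 0 355 1077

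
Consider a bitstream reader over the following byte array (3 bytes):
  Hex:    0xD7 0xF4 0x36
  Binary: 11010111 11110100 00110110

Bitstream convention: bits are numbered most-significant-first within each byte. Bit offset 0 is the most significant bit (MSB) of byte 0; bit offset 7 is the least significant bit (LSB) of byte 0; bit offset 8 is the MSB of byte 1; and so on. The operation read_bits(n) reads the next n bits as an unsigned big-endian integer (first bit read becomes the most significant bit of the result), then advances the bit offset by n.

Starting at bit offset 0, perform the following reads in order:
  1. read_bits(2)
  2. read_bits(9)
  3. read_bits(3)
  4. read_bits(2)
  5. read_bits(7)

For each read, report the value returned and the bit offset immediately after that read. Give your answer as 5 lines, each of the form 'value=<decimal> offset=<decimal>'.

Read 1: bits[0:2] width=2 -> value=3 (bin 11); offset now 2 = byte 0 bit 2; 22 bits remain
Read 2: bits[2:11] width=9 -> value=191 (bin 010111111); offset now 11 = byte 1 bit 3; 13 bits remain
Read 3: bits[11:14] width=3 -> value=5 (bin 101); offset now 14 = byte 1 bit 6; 10 bits remain
Read 4: bits[14:16] width=2 -> value=0 (bin 00); offset now 16 = byte 2 bit 0; 8 bits remain
Read 5: bits[16:23] width=7 -> value=27 (bin 0011011); offset now 23 = byte 2 bit 7; 1 bits remain

Answer: value=3 offset=2
value=191 offset=11
value=5 offset=14
value=0 offset=16
value=27 offset=23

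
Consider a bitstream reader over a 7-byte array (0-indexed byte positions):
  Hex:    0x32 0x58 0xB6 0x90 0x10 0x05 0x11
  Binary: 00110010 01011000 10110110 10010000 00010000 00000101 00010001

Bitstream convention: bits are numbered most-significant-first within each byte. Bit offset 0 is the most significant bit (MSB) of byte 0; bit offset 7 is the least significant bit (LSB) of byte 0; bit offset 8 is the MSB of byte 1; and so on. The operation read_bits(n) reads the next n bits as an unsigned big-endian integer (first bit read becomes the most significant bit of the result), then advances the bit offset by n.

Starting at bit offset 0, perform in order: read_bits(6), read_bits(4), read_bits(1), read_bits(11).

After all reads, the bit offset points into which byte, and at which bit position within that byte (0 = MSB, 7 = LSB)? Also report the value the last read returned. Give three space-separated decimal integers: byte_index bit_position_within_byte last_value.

Answer: 2 6 1581

Derivation:
Read 1: bits[0:6] width=6 -> value=12 (bin 001100); offset now 6 = byte 0 bit 6; 50 bits remain
Read 2: bits[6:10] width=4 -> value=9 (bin 1001); offset now 10 = byte 1 bit 2; 46 bits remain
Read 3: bits[10:11] width=1 -> value=0 (bin 0); offset now 11 = byte 1 bit 3; 45 bits remain
Read 4: bits[11:22] width=11 -> value=1581 (bin 11000101101); offset now 22 = byte 2 bit 6; 34 bits remain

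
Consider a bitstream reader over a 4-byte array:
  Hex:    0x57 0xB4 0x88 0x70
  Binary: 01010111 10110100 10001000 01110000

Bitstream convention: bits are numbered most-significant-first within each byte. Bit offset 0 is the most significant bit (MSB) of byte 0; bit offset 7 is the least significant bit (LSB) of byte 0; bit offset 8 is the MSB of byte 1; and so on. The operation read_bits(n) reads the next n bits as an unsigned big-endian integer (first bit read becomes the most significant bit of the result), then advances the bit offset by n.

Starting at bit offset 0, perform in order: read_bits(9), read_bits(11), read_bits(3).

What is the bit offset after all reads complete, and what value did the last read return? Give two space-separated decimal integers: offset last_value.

Read 1: bits[0:9] width=9 -> value=175 (bin 010101111); offset now 9 = byte 1 bit 1; 23 bits remain
Read 2: bits[9:20] width=11 -> value=840 (bin 01101001000); offset now 20 = byte 2 bit 4; 12 bits remain
Read 3: bits[20:23] width=3 -> value=4 (bin 100); offset now 23 = byte 2 bit 7; 9 bits remain

Answer: 23 4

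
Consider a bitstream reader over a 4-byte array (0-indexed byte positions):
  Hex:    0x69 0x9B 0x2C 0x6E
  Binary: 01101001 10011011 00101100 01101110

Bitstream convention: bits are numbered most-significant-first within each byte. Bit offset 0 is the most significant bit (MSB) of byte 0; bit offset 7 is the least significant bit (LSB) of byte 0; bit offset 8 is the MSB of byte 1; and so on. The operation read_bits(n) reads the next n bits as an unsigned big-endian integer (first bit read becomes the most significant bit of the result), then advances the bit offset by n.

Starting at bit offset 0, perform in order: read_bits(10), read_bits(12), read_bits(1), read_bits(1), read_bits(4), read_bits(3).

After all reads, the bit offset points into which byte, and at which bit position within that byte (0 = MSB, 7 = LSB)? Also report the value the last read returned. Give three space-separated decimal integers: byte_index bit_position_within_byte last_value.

Answer: 3 7 7

Derivation:
Read 1: bits[0:10] width=10 -> value=422 (bin 0110100110); offset now 10 = byte 1 bit 2; 22 bits remain
Read 2: bits[10:22] width=12 -> value=1739 (bin 011011001011); offset now 22 = byte 2 bit 6; 10 bits remain
Read 3: bits[22:23] width=1 -> value=0 (bin 0); offset now 23 = byte 2 bit 7; 9 bits remain
Read 4: bits[23:24] width=1 -> value=0 (bin 0); offset now 24 = byte 3 bit 0; 8 bits remain
Read 5: bits[24:28] width=4 -> value=6 (bin 0110); offset now 28 = byte 3 bit 4; 4 bits remain
Read 6: bits[28:31] width=3 -> value=7 (bin 111); offset now 31 = byte 3 bit 7; 1 bits remain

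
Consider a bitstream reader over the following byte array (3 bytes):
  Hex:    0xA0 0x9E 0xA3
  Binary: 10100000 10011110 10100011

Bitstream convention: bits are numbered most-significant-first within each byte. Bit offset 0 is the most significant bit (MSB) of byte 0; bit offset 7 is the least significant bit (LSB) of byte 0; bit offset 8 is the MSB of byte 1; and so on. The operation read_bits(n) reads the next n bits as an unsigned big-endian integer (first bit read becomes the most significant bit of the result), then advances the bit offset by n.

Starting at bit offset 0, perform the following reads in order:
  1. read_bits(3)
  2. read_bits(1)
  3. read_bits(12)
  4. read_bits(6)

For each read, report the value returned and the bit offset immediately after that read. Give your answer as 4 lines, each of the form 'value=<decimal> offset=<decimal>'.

Read 1: bits[0:3] width=3 -> value=5 (bin 101); offset now 3 = byte 0 bit 3; 21 bits remain
Read 2: bits[3:4] width=1 -> value=0 (bin 0); offset now 4 = byte 0 bit 4; 20 bits remain
Read 3: bits[4:16] width=12 -> value=158 (bin 000010011110); offset now 16 = byte 2 bit 0; 8 bits remain
Read 4: bits[16:22] width=6 -> value=40 (bin 101000); offset now 22 = byte 2 bit 6; 2 bits remain

Answer: value=5 offset=3
value=0 offset=4
value=158 offset=16
value=40 offset=22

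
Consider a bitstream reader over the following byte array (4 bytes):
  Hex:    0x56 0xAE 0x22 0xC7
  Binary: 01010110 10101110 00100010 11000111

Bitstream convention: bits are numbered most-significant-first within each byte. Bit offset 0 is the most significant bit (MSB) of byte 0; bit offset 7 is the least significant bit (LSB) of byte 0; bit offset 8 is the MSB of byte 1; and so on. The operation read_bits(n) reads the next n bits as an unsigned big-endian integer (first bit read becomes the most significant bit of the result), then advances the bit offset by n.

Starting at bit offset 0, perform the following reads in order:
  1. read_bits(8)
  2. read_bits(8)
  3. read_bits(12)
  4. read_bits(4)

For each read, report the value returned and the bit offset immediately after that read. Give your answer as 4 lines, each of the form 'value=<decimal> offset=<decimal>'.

Answer: value=86 offset=8
value=174 offset=16
value=556 offset=28
value=7 offset=32

Derivation:
Read 1: bits[0:8] width=8 -> value=86 (bin 01010110); offset now 8 = byte 1 bit 0; 24 bits remain
Read 2: bits[8:16] width=8 -> value=174 (bin 10101110); offset now 16 = byte 2 bit 0; 16 bits remain
Read 3: bits[16:28] width=12 -> value=556 (bin 001000101100); offset now 28 = byte 3 bit 4; 4 bits remain
Read 4: bits[28:32] width=4 -> value=7 (bin 0111); offset now 32 = byte 4 bit 0; 0 bits remain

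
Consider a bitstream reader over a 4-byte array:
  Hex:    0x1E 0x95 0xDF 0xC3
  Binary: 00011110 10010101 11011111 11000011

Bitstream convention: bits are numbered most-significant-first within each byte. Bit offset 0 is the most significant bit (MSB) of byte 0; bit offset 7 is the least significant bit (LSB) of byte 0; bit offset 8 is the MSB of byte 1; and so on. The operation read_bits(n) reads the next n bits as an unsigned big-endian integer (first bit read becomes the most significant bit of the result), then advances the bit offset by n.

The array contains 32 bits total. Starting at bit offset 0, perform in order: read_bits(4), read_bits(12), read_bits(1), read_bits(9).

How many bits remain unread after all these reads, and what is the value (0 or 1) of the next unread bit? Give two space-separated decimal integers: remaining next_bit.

Read 1: bits[0:4] width=4 -> value=1 (bin 0001); offset now 4 = byte 0 bit 4; 28 bits remain
Read 2: bits[4:16] width=12 -> value=3733 (bin 111010010101); offset now 16 = byte 2 bit 0; 16 bits remain
Read 3: bits[16:17] width=1 -> value=1 (bin 1); offset now 17 = byte 2 bit 1; 15 bits remain
Read 4: bits[17:26] width=9 -> value=383 (bin 101111111); offset now 26 = byte 3 bit 2; 6 bits remain

Answer: 6 0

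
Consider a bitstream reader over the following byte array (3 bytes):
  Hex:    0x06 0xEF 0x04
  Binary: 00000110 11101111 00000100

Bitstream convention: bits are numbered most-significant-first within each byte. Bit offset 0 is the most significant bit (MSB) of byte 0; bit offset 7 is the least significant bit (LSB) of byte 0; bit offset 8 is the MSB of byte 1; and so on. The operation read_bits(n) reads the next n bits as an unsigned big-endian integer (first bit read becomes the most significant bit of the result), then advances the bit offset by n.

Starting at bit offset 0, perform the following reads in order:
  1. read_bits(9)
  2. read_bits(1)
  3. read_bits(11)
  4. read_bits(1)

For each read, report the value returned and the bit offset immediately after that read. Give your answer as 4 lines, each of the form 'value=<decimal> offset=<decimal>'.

Answer: value=13 offset=9
value=1 offset=10
value=1504 offset=21
value=1 offset=22

Derivation:
Read 1: bits[0:9] width=9 -> value=13 (bin 000001101); offset now 9 = byte 1 bit 1; 15 bits remain
Read 2: bits[9:10] width=1 -> value=1 (bin 1); offset now 10 = byte 1 bit 2; 14 bits remain
Read 3: bits[10:21] width=11 -> value=1504 (bin 10111100000); offset now 21 = byte 2 bit 5; 3 bits remain
Read 4: bits[21:22] width=1 -> value=1 (bin 1); offset now 22 = byte 2 bit 6; 2 bits remain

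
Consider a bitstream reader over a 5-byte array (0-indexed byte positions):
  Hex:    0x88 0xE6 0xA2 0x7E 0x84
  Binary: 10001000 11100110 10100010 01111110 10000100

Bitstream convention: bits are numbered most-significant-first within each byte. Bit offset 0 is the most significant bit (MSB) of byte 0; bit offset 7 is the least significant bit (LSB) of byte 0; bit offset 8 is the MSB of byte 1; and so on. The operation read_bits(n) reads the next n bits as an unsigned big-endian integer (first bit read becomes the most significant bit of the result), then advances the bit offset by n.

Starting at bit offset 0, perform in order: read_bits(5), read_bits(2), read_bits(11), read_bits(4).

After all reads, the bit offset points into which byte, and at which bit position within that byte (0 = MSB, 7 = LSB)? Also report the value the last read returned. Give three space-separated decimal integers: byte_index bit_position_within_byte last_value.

Answer: 2 6 8

Derivation:
Read 1: bits[0:5] width=5 -> value=17 (bin 10001); offset now 5 = byte 0 bit 5; 35 bits remain
Read 2: bits[5:7] width=2 -> value=0 (bin 00); offset now 7 = byte 0 bit 7; 33 bits remain
Read 3: bits[7:18] width=11 -> value=922 (bin 01110011010); offset now 18 = byte 2 bit 2; 22 bits remain
Read 4: bits[18:22] width=4 -> value=8 (bin 1000); offset now 22 = byte 2 bit 6; 18 bits remain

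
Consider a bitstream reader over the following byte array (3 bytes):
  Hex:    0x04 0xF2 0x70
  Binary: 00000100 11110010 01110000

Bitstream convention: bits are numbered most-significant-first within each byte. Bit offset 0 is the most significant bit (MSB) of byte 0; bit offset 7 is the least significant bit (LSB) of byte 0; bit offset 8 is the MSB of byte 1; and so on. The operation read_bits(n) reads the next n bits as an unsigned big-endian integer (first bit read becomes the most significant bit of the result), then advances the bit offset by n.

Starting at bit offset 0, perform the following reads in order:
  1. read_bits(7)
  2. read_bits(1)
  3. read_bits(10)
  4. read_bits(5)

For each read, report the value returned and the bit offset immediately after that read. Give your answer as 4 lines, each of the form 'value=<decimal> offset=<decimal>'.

Read 1: bits[0:7] width=7 -> value=2 (bin 0000010); offset now 7 = byte 0 bit 7; 17 bits remain
Read 2: bits[7:8] width=1 -> value=0 (bin 0); offset now 8 = byte 1 bit 0; 16 bits remain
Read 3: bits[8:18] width=10 -> value=969 (bin 1111001001); offset now 18 = byte 2 bit 2; 6 bits remain
Read 4: bits[18:23] width=5 -> value=24 (bin 11000); offset now 23 = byte 2 bit 7; 1 bits remain

Answer: value=2 offset=7
value=0 offset=8
value=969 offset=18
value=24 offset=23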